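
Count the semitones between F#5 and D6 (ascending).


Absolute semitone position = octave×12 + chromatic position
F#5: 5×12 + 6 = 66
D6: 6×12 + 2 = 74
Difference = 74 - 66 = 8
= 8 semitones


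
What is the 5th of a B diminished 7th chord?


Step by step:
Diminished 7th chord = root + minor 3rd + diminished 5th + diminished 7th
Seventh chords stack in thirds, so the letter names are B-D-F-A
Root: B
Minor 3rd above B: D
Diminished 5th above B: F
Diminished 7th above B: Ab
The 5th = F


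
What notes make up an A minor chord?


Working:
Minor triad = root + minor 3rd (3 semitones) + perfect 5th (7 semitones)
A triad on A stacks thirds, so the chord tones use letter names A-C-E
Root: A
Minor 3rd above A: C
Perfect 5th above A: E
Chord = A C E


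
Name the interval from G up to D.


Reasoning:
Letter names: G → D spans 5 letter names → a 5th
Semitones: G → D = 7 half-steps
A 5th of 7 semitones is a perfect 5th
= perfect 5th


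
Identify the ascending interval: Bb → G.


Working:
Letter names: B → G spans 6 letter names → a 6th
Semitones: Bb → G = 9 half-steps
A 6th of 9 semitones is a major 6th
= major 6th


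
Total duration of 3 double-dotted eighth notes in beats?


Base eighth note = 1/2 beats
Dot 1 adds half the previous value: +1/4
Dot 2 adds half the previous value: +1/8
One double-dotted eighth = 1/2 + 1/4 + 1/8 = 7/8
3 of them = 3 × 7/8 = 21/8
= 21/8 beats


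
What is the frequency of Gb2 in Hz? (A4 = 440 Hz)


Step by step:
f = 440 × 2^(n/12) where n = semitones from A4
Gb2: -27 semitones from A4
f = 440 × 2^(-27/12)
f = 92.50 Hz


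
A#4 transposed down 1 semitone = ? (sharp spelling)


Solution.
A#4: chromatic position 10 in octave 4 → absolute = 4×12 + 10 = 58
Transpose down 1: 58 - 1 = 57
57 = 4×12 + 9 → A in octave 4
Result = A4


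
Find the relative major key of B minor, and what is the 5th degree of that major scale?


Solution.
The relative major shares the key signature and is a minor 3rd above the minor tonic
A minor 3rd above B is D
→ relative major of B minor is D major
D major scale: D E F# G A B C#
= D major; 5th degree = A


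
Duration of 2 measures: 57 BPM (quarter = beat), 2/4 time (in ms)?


Let's work it out.
Quarter-note beat duration = 60000 / 57 ms
Beats per measure (2/4) = 2
One measure = 2 × 60000 / 57 = 120000 / 57 ms
2 measures = 2 × 120000 / 57 = 240000 / 57
= 4210.5 ms


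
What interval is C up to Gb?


Reasoning:
Letter names: C → G spans 5 letter names → a 5th
Semitones: C → Gb = 6 half-steps
A 5th of 6 semitones is a diminished 5th
= diminished 5th


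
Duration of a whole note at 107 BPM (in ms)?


Working:
One quarter-note beat = 60000 / BPM = 60000 / 107 ms
Whole note = 4 × quarter note
Duration = 4 × 60000 / 107 = 240000 / 107
= 2243.0 ms


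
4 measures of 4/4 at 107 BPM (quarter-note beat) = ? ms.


Working:
Quarter-note beat duration = 60000 / 107 ms
Beats per measure (4/4) = 4
One measure = 4 × 60000 / 107 = 240000 / 107 ms
4 measures = 4 × 240000 / 107 = 960000 / 107
= 8972.0 ms


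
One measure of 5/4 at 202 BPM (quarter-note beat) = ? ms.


Quarter-note beat duration = 60000 / 202 ms
Beats per measure (5/4) = 5
One measure = 5 × 60000 / 202 = 300000 / 202 ms
= 1485.1 ms


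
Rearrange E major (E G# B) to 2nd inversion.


Root position: E G# B
2nd inversion: move root and 3rd up an octave
Bass note: B
Notes (bottom to top) = B E G#


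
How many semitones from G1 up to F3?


Working:
Absolute semitone position = octave×12 + chromatic position
G1: 1×12 + 7 = 19
F3: 3×12 + 5 = 41
Difference = 41 - 19 = 22
= 22 semitones


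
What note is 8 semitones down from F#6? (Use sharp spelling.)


F#6: chromatic position 6 in octave 6 → absolute = 6×12 + 6 = 78
Transpose down 8: 78 - 8 = 70
70 = 5×12 + 10 → A# in octave 5
Result = A#5


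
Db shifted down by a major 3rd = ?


Solution.
major 3rd: 3 letter names, 4 semitones
Letter: D - 2 → B
Pitch: Db - 4 semitones, spelled as a B → Bbb
= Bbb


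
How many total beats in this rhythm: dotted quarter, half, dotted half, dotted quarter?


Let's work it out.
Beat values:
  dotted quarter = 1.5 beats
  half = 2 beats
  dotted half = 3 beats
  dotted quarter = 1.5 beats
Sum = 1.5 + 2 + 3 + 1.5
= 8 beats


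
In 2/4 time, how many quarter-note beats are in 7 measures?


Step by step:
Time signature 2/4: the bottom number 4 means the quarter note gets one count
The top number 2 means 2 quarter-note beats per measure
Total = 2 × 7 measures
= 14 quarter-note beats


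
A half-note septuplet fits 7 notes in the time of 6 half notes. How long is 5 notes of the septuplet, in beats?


Working:
Septuplet: 7 notes occupy the space of 6 half notes
Space = 6 × 2 = 12 beats
Each septuplet note = 12 / 7 = 12/7 beats
5 notes = 5 × 12/7 = 60/7
= 60/7 beats


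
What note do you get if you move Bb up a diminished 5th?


diminished 5th: 5 letter names, 6 semitones
Letter: B + 4 → F
Pitch: Bb + 6 semitones, spelled as an F → Fb
= Fb


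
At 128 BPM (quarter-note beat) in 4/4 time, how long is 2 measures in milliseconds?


Quarter-note beat duration = 60000 / 128 ms
Beats per measure (4/4) = 4
One measure = 4 × 60000 / 128 = 240000 / 128 ms
2 measures = 2 × 240000 / 128 = 480000 / 128
= 3750.0 ms


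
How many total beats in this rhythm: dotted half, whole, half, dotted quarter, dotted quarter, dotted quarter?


Solution.
Beat values:
  dotted half = 3 beats
  whole = 4 beats
  half = 2 beats
  dotted quarter = 1.5 beats
  dotted quarter = 1.5 beats
  dotted quarter = 1.5 beats
Sum = 3 + 4 + 2 + 1.5 + 1.5 + 1.5
= 13.5 beats


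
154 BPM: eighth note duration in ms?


One quarter-note beat = 60000 / BPM = 60000 / 154 ms
Eighth note = 1/2 × quarter note
Duration = 1/2 × 60000 / 154 = 30000 / 154
= 194.8 ms


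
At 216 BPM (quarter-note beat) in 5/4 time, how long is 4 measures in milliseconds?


Working:
Quarter-note beat duration = 60000 / 216 ms
Beats per measure (5/4) = 5
One measure = 5 × 60000 / 216 = 300000 / 216 ms
4 measures = 4 × 300000 / 216 = 1200000 / 216
= 5555.6 ms


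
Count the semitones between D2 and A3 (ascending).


Absolute semitone position = octave×12 + chromatic position
D2: 2×12 + 2 = 26
A3: 3×12 + 9 = 45
Difference = 45 - 26 = 19
= 19 semitones


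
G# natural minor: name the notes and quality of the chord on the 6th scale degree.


Step by step:
G# natural minor scale: G# A# B C# D# E F#
Diatonic triad on degree 6 stacks scale notes 6, 1, 3: E G# B
E→G# = 4 semitones; E→B = 7 semitones → major triad
= E G# B (major)


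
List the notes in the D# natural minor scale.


Solution.
Natural minor scale pattern: W-H-W-W-H-W-W (2-1-2-2-1-2-2 semitones)
Starting from D#:
  D# + 2 semitones → E#
  E# + 1 semitone → F#
  F# + 2 semitones → G#
  G# + 2 semitones → A#
  A# + 1 semitone → B
  B + 2 semitones → C#
  C# + 2 semitones → D#
Scale = D# E# F# G# A# B C#


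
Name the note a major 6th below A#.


Step by step:
A 6th spans 6 letter names, so from A we land on C
A major 6th = 9 semitones below A#
Spell C at that pitch: C#
= C#


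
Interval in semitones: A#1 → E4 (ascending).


Let's work it out.
Absolute semitone position = octave×12 + chromatic position
A#1: 1×12 + 10 = 22
E4: 4×12 + 4 = 52
Difference = 52 - 22 = 30
= 30 semitones


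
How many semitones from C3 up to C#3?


Absolute semitone position = octave×12 + chromatic position
C3: 3×12 + 0 = 36
C#3: 3×12 + 1 = 37
Difference = 37 - 36 = 1
= 1 semitone


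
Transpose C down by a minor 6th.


Solution.
minor 6th: 6 letter names, 8 semitones
Letter: C - 5 → E
Pitch: C - 8 semitones, spelled as an E → E
= E


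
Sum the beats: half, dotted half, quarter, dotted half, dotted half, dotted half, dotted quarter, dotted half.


Let's work it out.
Beat values:
  half = 2 beats
  dotted half = 3 beats
  quarter = 1 beat
  dotted half = 3 beats
  dotted half = 3 beats
  dotted half = 3 beats
  dotted quarter = 1.5 beats
  dotted half = 3 beats
Sum = 2 + 3 + 1 + 3 + 3 + 3 + 1.5 + 3
= 19.5 beats


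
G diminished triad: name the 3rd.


Working:
Diminished triad = root + minor 3rd (3 semitones) + diminished 5th (6 semitones)
A triad on G stacks thirds, so the chord tones use letter names G-B-D
Root: G
Minor 3rd above G: Bb
Diminished 5th above G: Db
The 3rd = Bb


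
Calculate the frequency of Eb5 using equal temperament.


f = 440 × 2^(n/12) where n = semitones from A4
Eb5: 6 semitones from A4
f = 440 × 2^(6/12)
f = 622.25 Hz


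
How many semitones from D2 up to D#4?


Absolute semitone position = octave×12 + chromatic position
D2: 2×12 + 2 = 26
D#4: 4×12 + 3 = 51
Difference = 51 - 26 = 25
= 25 semitones


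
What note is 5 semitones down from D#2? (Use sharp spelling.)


Step by step:
D#2: chromatic position 3 in octave 2 → absolute = 2×12 + 3 = 27
Transpose down 5: 27 - 5 = 22
22 = 1×12 + 10 → A# in octave 1
Result = A#1


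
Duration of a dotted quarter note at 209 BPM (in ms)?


One quarter-note beat = 60000 / BPM = 60000 / 209 ms
Dotted quarter note = 3/2 × quarter note
Duration = 3/2 × 60000 / 209 = 90000 / 209
= 430.6 ms


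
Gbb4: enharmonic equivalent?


Enharmonic notes sound the same pitch but are spelled with different letter names
Gbb and F name the same pitch class
= F4


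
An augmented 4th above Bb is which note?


Working:
A 4th spans 4 letter names, so from B we land on E
An augmented 4th = 6 semitones above Bb
Spell E at that pitch: E
= E


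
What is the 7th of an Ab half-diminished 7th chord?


Solution.
Half-diminished 7th chord = root + minor 3rd + diminished 5th + minor 7th
Seventh chords stack in thirds, so the letter names are A-C-E-G
Root: Ab
Minor 3rd above Ab: Cb
Diminished 5th above Ab: Ebb
Minor 7th above Ab: Gb
The 7th = Gb


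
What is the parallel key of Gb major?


Working:
Parallel keys share the same tonic but differ in mode
Gb major → parallel is Gb minor
= Gb minor


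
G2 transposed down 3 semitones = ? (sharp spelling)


Reasoning:
G2: chromatic position 7 in octave 2 → absolute = 2×12 + 7 = 31
Transpose down 3: 31 - 3 = 28
28 = 2×12 + 4 → E in octave 2
Result = E2


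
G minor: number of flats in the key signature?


Reasoning:
Flat minor keys: A(0), D(1), G(2), C(3), F(4), Bb(5), Eb(6), Ab(7)
G minor has 2 flats
Order of flats: Bb Eb Ab Db Gb Cb Fb → first 2: Bb, Eb
= 2 flats


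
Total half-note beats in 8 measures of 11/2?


Time signature 11/2: the bottom number 2 means the half note gets one count
The top number 11 means 11 half-note beats per measure
Total = 11 × 8 measures
= 88 half-note beats


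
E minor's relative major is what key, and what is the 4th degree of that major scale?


Solution.
The relative major shares the key signature and is a minor 3rd above the minor tonic
A minor 3rd above E is G
→ relative major of E minor is G major
G major scale: G A B C D E F#
= G major; 4th degree = C


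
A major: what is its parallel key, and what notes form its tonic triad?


Step by step:
Parallel keys share the same tonic but differ in mode
A major → parallel is A minor
Tonic triad of A minor = A C E
= A minor; triad = A C E


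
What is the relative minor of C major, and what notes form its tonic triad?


The relative minor shares the major's key signature and starts on its 6th degree
6th degree = a major 6th above the tonic; a major 6th above C is A
→ relative minor of C major is A minor
Tonic triad of A minor = root + minor 3rd + perfect 5th = A C E
= A minor; triad = A C E


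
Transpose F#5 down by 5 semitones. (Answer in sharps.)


Working:
F#5: chromatic position 6 in octave 5 → absolute = 5×12 + 6 = 66
Transpose down 5: 66 - 5 = 61
61 = 5×12 + 1 → C# in octave 5
Result = C#5


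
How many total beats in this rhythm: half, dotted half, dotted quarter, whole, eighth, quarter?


Working:
Beat values:
  half = 2 beats
  dotted half = 3 beats
  dotted quarter = 1.5 beats
  whole = 4 beats
  eighth = 0.5 beats
  quarter = 1 beat
Sum = 2 + 3 + 1.5 + 4 + 0.5 + 1
= 12 beats


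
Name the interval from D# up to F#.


Reasoning:
Letter names: D → F spans 3 letter names → a 3rd
Semitones: D# → F# = 3 half-steps
A 3rd of 3 semitones is a minor 3rd
= minor 3rd


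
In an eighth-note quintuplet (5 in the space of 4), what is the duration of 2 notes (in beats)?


Step by step:
Quintuplet: 5 notes occupy the space of 4 eighth notes
Space = 4 × 1/2 = 2 beats
Each quintuplet note = 2 / 5 = 2/5 beats
2 notes = 2 × 2/5 = 4/5
= 4/5 beats


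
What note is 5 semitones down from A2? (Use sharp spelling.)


Reasoning:
A2: chromatic position 9 in octave 2 → absolute = 2×12 + 9 = 33
Transpose down 5: 33 - 5 = 28
28 = 2×12 + 4 → E in octave 2
Result = E2


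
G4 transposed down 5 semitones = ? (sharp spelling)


G4: chromatic position 7 in octave 4 → absolute = 4×12 + 7 = 55
Transpose down 5: 55 - 5 = 50
50 = 4×12 + 2 → D in octave 4
Result = D4


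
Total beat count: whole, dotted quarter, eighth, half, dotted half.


Solution.
Beat values:
  whole = 4 beats
  dotted quarter = 1.5 beats
  eighth = 0.5 beats
  half = 2 beats
  dotted half = 3 beats
Sum = 4 + 1.5 + 0.5 + 2 + 3
= 11 beats


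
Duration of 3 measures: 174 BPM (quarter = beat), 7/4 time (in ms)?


Reasoning:
Quarter-note beat duration = 60000 / 174 ms
Beats per measure (7/4) = 7
One measure = 7 × 60000 / 174 = 420000 / 174 ms
3 measures = 3 × 420000 / 174 = 1260000 / 174
= 7241.4 ms


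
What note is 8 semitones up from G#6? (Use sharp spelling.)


Working:
G#6: chromatic position 8 in octave 6 → absolute = 6×12 + 8 = 80
Transpose up 8: 80 + 8 = 88
88 = 7×12 + 4 → E in octave 7
Result = E7


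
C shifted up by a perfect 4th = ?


Working:
perfect 4th: 4 letter names, 5 semitones
Letter: C + 3 → F
Pitch: C + 5 semitones, spelled as an F → F
= F


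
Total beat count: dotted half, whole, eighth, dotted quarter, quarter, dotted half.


Solution.
Beat values:
  dotted half = 3 beats
  whole = 4 beats
  eighth = 0.5 beats
  dotted quarter = 1.5 beats
  quarter = 1 beat
  dotted half = 3 beats
Sum = 3 + 4 + 0.5 + 1.5 + 1 + 3
= 13 beats


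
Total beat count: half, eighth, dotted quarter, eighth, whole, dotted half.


Let's work it out.
Beat values:
  half = 2 beats
  eighth = 0.5 beats
  dotted quarter = 1.5 beats
  eighth = 0.5 beats
  whole = 4 beats
  dotted half = 3 beats
Sum = 2 + 0.5 + 1.5 + 0.5 + 4 + 3
= 11.5 beats


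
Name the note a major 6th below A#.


Working:
A 6th spans 6 letter names, so from A we land on C
A major 6th = 9 semitones below A#
Spell C at that pitch: C#
= C#


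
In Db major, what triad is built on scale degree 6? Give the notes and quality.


Working:
Db major scale: Db Eb F Gb Ab Bb C
Diatonic triad on degree 6 stacks scale notes 6, 1, 3: Bb Db F
Bb→Db = 3 semitones; Bb→F = 7 semitones → minor triad
= Bb Db F (minor)


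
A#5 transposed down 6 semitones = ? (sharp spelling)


Solution.
A#5: chromatic position 10 in octave 5 → absolute = 5×12 + 10 = 70
Transpose down 6: 70 - 6 = 64
64 = 5×12 + 4 → E in octave 5
Result = E5


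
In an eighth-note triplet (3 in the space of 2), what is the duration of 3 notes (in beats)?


Reasoning:
Triplet: 3 notes occupy the space of 2 eighth notes
Space = 2 × 1/2 = 1 beat
Each triplet note = 1 / 3 = 1/3 beats
3 notes = 3 × 1/3 = 1
= 1 beat


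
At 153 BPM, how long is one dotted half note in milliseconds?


One quarter-note beat = 60000 / BPM = 60000 / 153 ms
Dotted half note = 3 × quarter note
Duration = 3 × 60000 / 153 = 180000 / 153
= 1176.5 ms


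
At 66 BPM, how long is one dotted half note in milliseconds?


Working:
One quarter-note beat = 60000 / BPM = 60000 / 66 ms
Dotted half note = 3 × quarter note
Duration = 3 × 60000 / 66 = 180000 / 66
= 2727.3 ms


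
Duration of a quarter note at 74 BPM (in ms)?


One quarter-note beat = 60000 / BPM = 60000 / 74 ms
Duration = 60000 / 74
= 810.8 ms


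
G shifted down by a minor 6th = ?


Let's work it out.
minor 6th: 6 letter names, 8 semitones
Letter: G - 5 → B
Pitch: G - 8 semitones, spelled as a B → B
= B


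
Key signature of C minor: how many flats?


Flat minor keys: A(0), D(1), G(2), C(3), F(4), Bb(5), Eb(6), Ab(7)
C minor has 3 flats
Order of flats: Bb Eb Ab Db Gb Cb Fb → first 3: Bb, Eb, Ab
= 3 flats


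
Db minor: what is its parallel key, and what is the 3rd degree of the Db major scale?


Parallel keys share the same tonic but differ in mode
Db minor → parallel is Db major
Db major scale: Db Eb F Gb Ab Bb C
= Db major; 3rd degree = F


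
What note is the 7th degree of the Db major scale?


Step by step:
Major scale pattern: W-W-H-W-W-W-H (2-2-1-2-2-2-1 semitones)
Starting from Db:
  Db + 2 semitones → Eb
  Eb + 2 semitones → F
  F + 1 semitone → Gb
  Gb + 2 semitones → Ab
  Ab + 2 semitones → Bb
  Bb + 2 semitones → C
  C + 1 semitone → Db
Scale: Db Eb F Gb Ab Bb C
Degree 7 = C


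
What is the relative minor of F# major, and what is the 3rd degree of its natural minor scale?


Let's work it out.
The relative minor shares the major's key signature and starts on its 6th degree
6th degree = a major 6th above the tonic; a major 6th above F# is D#
→ relative minor of F# major is D# minor
D# natural minor scale: D# E# F# G# A# B C#
= D# minor; 3rd degree = F#


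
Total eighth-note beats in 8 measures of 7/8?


Time signature 7/8: the bottom number 8 means the eighth note gets one count
The top number 7 means 7 eighth-note beats per measure
Total = 7 × 8 measures
= 56 eighth-note beats


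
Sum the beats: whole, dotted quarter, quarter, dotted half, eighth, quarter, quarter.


Beat values:
  whole = 4 beats
  dotted quarter = 1.5 beats
  quarter = 1 beat
  dotted half = 3 beats
  eighth = 0.5 beats
  quarter = 1 beat
  quarter = 1 beat
Sum = 4 + 1.5 + 1 + 3 + 0.5 + 1 + 1
= 12 beats


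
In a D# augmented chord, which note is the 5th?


Solution.
Augmented triad = root + major 3rd (4 semitones) + augmented 5th (8 semitones)
A triad on D# stacks thirds, so the chord tones use letter names D-F-A
Root: D#
Major 3rd above D#: F##
Augmented 5th above D#: A##
The 5th = A##


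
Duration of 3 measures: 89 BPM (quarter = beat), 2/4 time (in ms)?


Solution.
Quarter-note beat duration = 60000 / 89 ms
Beats per measure (2/4) = 2
One measure = 2 × 60000 / 89 = 120000 / 89 ms
3 measures = 3 × 120000 / 89 = 360000 / 89
= 4044.9 ms


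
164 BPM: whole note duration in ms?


Working:
One quarter-note beat = 60000 / BPM = 60000 / 164 ms
Whole note = 4 × quarter note
Duration = 4 × 60000 / 164 = 240000 / 164
= 1463.4 ms


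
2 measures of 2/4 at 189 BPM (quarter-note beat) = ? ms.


Solution.
Quarter-note beat duration = 60000 / 189 ms
Beats per measure (2/4) = 2
One measure = 2 × 60000 / 189 = 120000 / 189 ms
2 measures = 2 × 120000 / 189 = 240000 / 189
= 1269.8 ms


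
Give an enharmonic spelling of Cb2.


Step by step:
Enharmonic notes sound the same pitch but are spelled with different letter names
Cb and B name the same pitch class
Octave numbers change at C, so Cb2 = B1
= B1


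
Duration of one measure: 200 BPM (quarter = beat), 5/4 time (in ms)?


Step by step:
Quarter-note beat duration = 60000 / 200 ms
Beats per measure (5/4) = 5
One measure = 5 × 60000 / 200 = 300000 / 200 ms
= 1500.0 ms


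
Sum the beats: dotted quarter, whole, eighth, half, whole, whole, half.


Beat values:
  dotted quarter = 1.5 beats
  whole = 4 beats
  eighth = 0.5 beats
  half = 2 beats
  whole = 4 beats
  whole = 4 beats
  half = 2 beats
Sum = 1.5 + 4 + 0.5 + 2 + 4 + 4 + 2
= 18 beats


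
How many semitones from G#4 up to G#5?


Solution.
Absolute semitone position = octave×12 + chromatic position
G#4: 4×12 + 8 = 56
G#5: 5×12 + 8 = 68
Difference = 68 - 56 = 12
= 12 semitones


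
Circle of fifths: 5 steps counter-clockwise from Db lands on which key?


Working:
Each counter-clockwise step moves down a perfect 5th (= up a perfect 4th)
From Db: Db → F#/Gb → B → E → A → D
= D


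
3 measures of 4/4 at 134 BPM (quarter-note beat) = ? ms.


Solution.
Quarter-note beat duration = 60000 / 134 ms
Beats per measure (4/4) = 4
One measure = 4 × 60000 / 134 = 240000 / 134 ms
3 measures = 3 × 240000 / 134 = 720000 / 134
= 5373.1 ms


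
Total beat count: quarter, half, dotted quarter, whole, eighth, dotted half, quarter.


Beat values:
  quarter = 1 beat
  half = 2 beats
  dotted quarter = 1.5 beats
  whole = 4 beats
  eighth = 0.5 beats
  dotted half = 3 beats
  quarter = 1 beat
Sum = 1 + 2 + 1.5 + 4 + 0.5 + 3 + 1
= 13 beats


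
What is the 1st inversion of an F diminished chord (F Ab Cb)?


Let's work it out.
Root position: F Ab Cb
1st inversion: move root up an octave
Bass note: Ab
Notes (bottom to top) = Ab Cb F


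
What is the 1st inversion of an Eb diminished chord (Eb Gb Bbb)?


Working:
Root position: Eb Gb Bbb
1st inversion: move root up an octave
Bass note: Gb
Notes (bottom to top) = Gb Bbb Eb


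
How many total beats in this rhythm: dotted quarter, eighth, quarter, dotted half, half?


Beat values:
  dotted quarter = 1.5 beats
  eighth = 0.5 beats
  quarter = 1 beat
  dotted half = 3 beats
  half = 2 beats
Sum = 1.5 + 0.5 + 1 + 3 + 2
= 8 beats


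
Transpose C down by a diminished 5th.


Solution.
diminished 5th: 5 letter names, 6 semitones
Letter: C - 4 → F
Pitch: C - 6 semitones, spelled as an F → F#
= F#


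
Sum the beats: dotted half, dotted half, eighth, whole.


Step by step:
Beat values:
  dotted half = 3 beats
  dotted half = 3 beats
  eighth = 0.5 beats
  whole = 4 beats
Sum = 3 + 3 + 0.5 + 4
= 10.5 beats


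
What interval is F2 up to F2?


Reasoning:
Letter names: F → F spans 1 letter name → a unison
Semitones: F2 → F2 = 0 half-steps
A unison of 0 semitones is a perfect unison
= perfect unison


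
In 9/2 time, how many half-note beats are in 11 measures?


Solution.
Time signature 9/2: the bottom number 2 means the half note gets one count
The top number 9 means 9 half-note beats per measure
Total = 9 × 11 measures
= 99 half-note beats


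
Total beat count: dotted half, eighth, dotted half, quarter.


Beat values:
  dotted half = 3 beats
  eighth = 0.5 beats
  dotted half = 3 beats
  quarter = 1 beat
Sum = 3 + 0.5 + 3 + 1
= 7.5 beats


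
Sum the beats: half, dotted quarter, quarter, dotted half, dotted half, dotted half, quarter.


Working:
Beat values:
  half = 2 beats
  dotted quarter = 1.5 beats
  quarter = 1 beat
  dotted half = 3 beats
  dotted half = 3 beats
  dotted half = 3 beats
  quarter = 1 beat
Sum = 2 + 1.5 + 1 + 3 + 3 + 3 + 1
= 14.5 beats


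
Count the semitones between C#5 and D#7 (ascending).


Step by step:
Absolute semitone position = octave×12 + chromatic position
C#5: 5×12 + 1 = 61
D#7: 7×12 + 3 = 87
Difference = 87 - 61 = 26
= 26 semitones


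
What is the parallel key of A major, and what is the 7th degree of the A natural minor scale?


Solution.
Parallel keys share the same tonic but differ in mode
A major → parallel is A minor
A natural minor scale: A B C D E F G
= A minor; 7th degree = G


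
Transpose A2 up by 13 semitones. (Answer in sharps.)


Working:
A2: chromatic position 9 in octave 2 → absolute = 2×12 + 9 = 33
Transpose up 13: 33 + 13 = 46
46 = 3×12 + 10 → A# in octave 3
Result = A#3


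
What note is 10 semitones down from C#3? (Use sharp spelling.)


Reasoning:
C#3: chromatic position 1 in octave 3 → absolute = 3×12 + 1 = 37
Transpose down 10: 37 - 10 = 27
27 = 2×12 + 3 → D# in octave 2
Result = D#2


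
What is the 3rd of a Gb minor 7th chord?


Working:
Minor 7th chord = root + minor 3rd + perfect 5th + minor 7th
Seventh chords stack in thirds, so the letter names are G-B-D-F
Root: Gb
Minor 3rd above Gb: Bbb
Perfect 5th above Gb: Db
Minor 7th above Gb: Fb
The 3rd = Bbb


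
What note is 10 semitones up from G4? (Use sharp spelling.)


Solution.
G4: chromatic position 7 in octave 4 → absolute = 4×12 + 7 = 55
Transpose up 10: 55 + 10 = 65
65 = 5×12 + 5 → F in octave 5
Result = F5


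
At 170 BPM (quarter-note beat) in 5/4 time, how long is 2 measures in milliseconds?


Solution.
Quarter-note beat duration = 60000 / 170 ms
Beats per measure (5/4) = 5
One measure = 5 × 60000 / 170 = 300000 / 170 ms
2 measures = 2 × 300000 / 170 = 600000 / 170
= 3529.4 ms


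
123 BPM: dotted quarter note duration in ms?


Let's work it out.
One quarter-note beat = 60000 / BPM = 60000 / 123 ms
Dotted quarter note = 3/2 × quarter note
Duration = 3/2 × 60000 / 123 = 90000 / 123
= 731.7 ms


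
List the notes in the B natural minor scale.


Step by step:
Natural minor scale pattern: W-H-W-W-H-W-W (2-1-2-2-1-2-2 semitones)
Starting from B:
  B + 2 semitones → C#
  C# + 1 semitone → D
  D + 2 semitones → E
  E + 2 semitones → F#
  F# + 1 semitone → G
  G + 2 semitones → A
  A + 2 semitones → B
Scale = B C# D E F# G A


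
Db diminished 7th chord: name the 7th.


Diminished 7th chord = root + minor 3rd + diminished 5th + diminished 7th
Seventh chords stack in thirds, so the letter names are D-F-A-C
Root: Db
Minor 3rd above Db: Fb
Diminished 5th above Db: Abb
Diminished 7th above Db: Cbb
The 7th = Cbb


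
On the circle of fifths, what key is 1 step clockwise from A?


Each clockwise step on the circle of fifths moves up a perfect 5th
From A: A → E
= E


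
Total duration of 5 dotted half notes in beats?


Step by step:
Base half note = 2 beats
Dot 1 adds half the previous value: +1
One dotted half = 2 + 1 = 3
5 of them = 5 × 3 = 15
= 15 beats


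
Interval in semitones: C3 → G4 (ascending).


Reasoning:
Absolute semitone position = octave×12 + chromatic position
C3: 3×12 + 0 = 36
G4: 4×12 + 7 = 55
Difference = 55 - 36 = 19
= 19 semitones


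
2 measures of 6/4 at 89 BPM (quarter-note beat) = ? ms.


Working:
Quarter-note beat duration = 60000 / 89 ms
Beats per measure (6/4) = 6
One measure = 6 × 60000 / 89 = 360000 / 89 ms
2 measures = 2 × 360000 / 89 = 720000 / 89
= 8089.9 ms


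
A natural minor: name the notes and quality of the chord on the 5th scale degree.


Working:
A natural minor scale: A B C D E F G
Diatonic triad on degree 5 stacks scale notes 5, 7, 2: E G B
E→G = 3 semitones; E→B = 7 semitones → minor triad
= E G B (minor)


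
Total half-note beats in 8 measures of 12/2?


Time signature 12/2: the bottom number 2 means the half note gets one count
The top number 12 means 12 half-note beats per measure
Total = 12 × 8 measures
= 96 half-note beats


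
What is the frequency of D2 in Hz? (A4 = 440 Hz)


Let's work it out.
f = 440 × 2^(n/12) where n = semitones from A4
D2: -31 semitones from A4
f = 440 × 2^(-31/12)
f = 73.42 Hz


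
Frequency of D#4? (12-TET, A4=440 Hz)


f = 440 × 2^(n/12) where n = semitones from A4
D#4: -6 semitones from A4
f = 440 × 2^(-6/12)
f = 311.13 Hz


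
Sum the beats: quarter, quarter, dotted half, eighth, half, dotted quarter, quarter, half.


Let's work it out.
Beat values:
  quarter = 1 beat
  quarter = 1 beat
  dotted half = 3 beats
  eighth = 0.5 beats
  half = 2 beats
  dotted quarter = 1.5 beats
  quarter = 1 beat
  half = 2 beats
Sum = 1 + 1 + 3 + 0.5 + 2 + 1.5 + 1 + 2
= 12 beats


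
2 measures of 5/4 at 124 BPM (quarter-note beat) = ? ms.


Working:
Quarter-note beat duration = 60000 / 124 ms
Beats per measure (5/4) = 5
One measure = 5 × 60000 / 124 = 300000 / 124 ms
2 measures = 2 × 300000 / 124 = 600000 / 124
= 4838.7 ms


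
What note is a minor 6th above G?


Solution.
A 6th spans 6 letter names, so from G we land on E
A minor 6th = 8 semitones above G
Spell E at that pitch: Eb
= Eb


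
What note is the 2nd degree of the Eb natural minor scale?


Let's work it out.
Natural minor scale pattern: W-H-W-W-H-W-W (2-1-2-2-1-2-2 semitones)
Starting from Eb:
  Eb + 2 semitones → F
  F + 1 semitone → Gb
  Gb + 2 semitones → Ab
  Ab + 2 semitones → Bb
  Bb + 1 semitone → Cb
  Cb + 2 semitones → Db
  Db + 2 semitones → Eb
Scale: Eb F Gb Ab Bb Cb Db
Degree 2 = F


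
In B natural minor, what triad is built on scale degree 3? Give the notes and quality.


Working:
B natural minor scale: B C# D E F# G A
Diatonic triad on degree 3 stacks scale notes 3, 5, 7: D F# A
D→F# = 4 semitones; D→A = 7 semitones → major triad
= D F# A (major)


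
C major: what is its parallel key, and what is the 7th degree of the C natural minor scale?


Step by step:
Parallel keys share the same tonic but differ in mode
C major → parallel is C minor
C natural minor scale: C D Eb F G Ab Bb
= C minor; 7th degree = Bb


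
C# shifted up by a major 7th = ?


Step by step:
major 7th: 7 letter names, 11 semitones
Letter: C + 6 → B
Pitch: C# + 11 semitones, spelled as a B → B#
= B#


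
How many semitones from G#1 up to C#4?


Step by step:
Absolute semitone position = octave×12 + chromatic position
G#1: 1×12 + 8 = 20
C#4: 4×12 + 1 = 49
Difference = 49 - 20 = 29
= 29 semitones


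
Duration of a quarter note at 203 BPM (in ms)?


Solution.
One quarter-note beat = 60000 / BPM = 60000 / 203 ms
Duration = 60000 / 203
= 295.6 ms


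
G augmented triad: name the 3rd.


Let's work it out.
Augmented triad = root + major 3rd (4 semitones) + augmented 5th (8 semitones)
A triad on G stacks thirds, so the chord tones use letter names G-B-D
Root: G
Major 3rd above G: B
Augmented 5th above G: D#
The 3rd = B


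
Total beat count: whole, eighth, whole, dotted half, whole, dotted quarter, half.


Step by step:
Beat values:
  whole = 4 beats
  eighth = 0.5 beats
  whole = 4 beats
  dotted half = 3 beats
  whole = 4 beats
  dotted quarter = 1.5 beats
  half = 2 beats
Sum = 4 + 0.5 + 4 + 3 + 4 + 1.5 + 2
= 19 beats


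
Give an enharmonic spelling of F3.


Step by step:
Enharmonic notes sound the same pitch but are spelled with different letter names
F and Gbb name the same pitch class
= Gbb3


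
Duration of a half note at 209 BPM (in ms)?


Reasoning:
One quarter-note beat = 60000 / BPM = 60000 / 209 ms
Half note = 2 × quarter note
Duration = 2 × 60000 / 209 = 120000 / 209
= 574.2 ms


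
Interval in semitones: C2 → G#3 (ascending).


Let's work it out.
Absolute semitone position = octave×12 + chromatic position
C2: 2×12 + 0 = 24
G#3: 3×12 + 8 = 44
Difference = 44 - 24 = 20
= 20 semitones


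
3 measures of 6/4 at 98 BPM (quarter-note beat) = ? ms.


Working:
Quarter-note beat duration = 60000 / 98 ms
Beats per measure (6/4) = 6
One measure = 6 × 60000 / 98 = 360000 / 98 ms
3 measures = 3 × 360000 / 98 = 1080000 / 98
= 11020.4 ms


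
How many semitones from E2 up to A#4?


Reasoning:
Absolute semitone position = octave×12 + chromatic position
E2: 2×12 + 4 = 28
A#4: 4×12 + 10 = 58
Difference = 58 - 28 = 30
= 30 semitones


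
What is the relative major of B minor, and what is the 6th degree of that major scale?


The relative major shares the key signature and is a minor 3rd above the minor tonic
A minor 3rd above B is D
→ relative major of B minor is D major
D major scale: D E F# G A B C#
= D major; 6th degree = B


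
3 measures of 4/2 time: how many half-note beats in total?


Let's work it out.
Time signature 4/2: the bottom number 2 means the half note gets one count
The top number 4 means 4 half-note beats per measure
Total = 4 × 3 measures
= 12 half-note beats


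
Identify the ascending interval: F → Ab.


Working:
Letter names: F → A spans 3 letter names → a 3rd
Semitones: F → Ab = 3 half-steps
A 3rd of 3 semitones is a minor 3rd
= minor 3rd


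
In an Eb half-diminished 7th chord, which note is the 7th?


Half-diminished 7th chord = root + minor 3rd + diminished 5th + minor 7th
Seventh chords stack in thirds, so the letter names are E-G-B-D
Root: Eb
Minor 3rd above Eb: Gb
Diminished 5th above Eb: Bbb
Minor 7th above Eb: Db
The 7th = Db


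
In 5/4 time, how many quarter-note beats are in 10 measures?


Time signature 5/4: the bottom number 4 means the quarter note gets one count
The top number 5 means 5 quarter-note beats per measure
Total = 5 × 10 measures
= 50 quarter-note beats


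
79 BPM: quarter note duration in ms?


Reasoning:
One quarter-note beat = 60000 / BPM = 60000 / 79 ms
Duration = 60000 / 79
= 759.5 ms


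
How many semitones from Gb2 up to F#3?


Let's work it out.
Absolute semitone position = octave×12 + chromatic position
Gb2: 2×12 + 6 = 30
F#3: 3×12 + 6 = 42
Difference = 42 - 30 = 12
= 12 semitones


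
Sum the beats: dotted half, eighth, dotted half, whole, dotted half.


Solution.
Beat values:
  dotted half = 3 beats
  eighth = 0.5 beats
  dotted half = 3 beats
  whole = 4 beats
  dotted half = 3 beats
Sum = 3 + 0.5 + 3 + 4 + 3
= 13.5 beats


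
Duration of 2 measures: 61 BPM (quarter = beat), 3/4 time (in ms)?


Quarter-note beat duration = 60000 / 61 ms
Beats per measure (3/4) = 3
One measure = 3 × 60000 / 61 = 180000 / 61 ms
2 measures = 2 × 180000 / 61 = 360000 / 61
= 5901.6 ms


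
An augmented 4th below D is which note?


A 4th spans 4 letter names, so from D we land on A
An augmented 4th = 6 semitones below D
Spell A at that pitch: Ab
= Ab


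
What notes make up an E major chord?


Step by step:
Major triad = root + major 3rd (4 semitones) + perfect 5th (7 semitones)
A triad on E stacks thirds, so the chord tones use letter names E-G-B
Root: E
Major 3rd above E: G#
Perfect 5th above E: B
Chord = E G# B


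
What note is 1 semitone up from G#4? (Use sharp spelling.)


Reasoning:
G#4: chromatic position 8 in octave 4 → absolute = 4×12 + 8 = 56
Transpose up 1: 56 + 1 = 57
57 = 4×12 + 9 → A in octave 4
Result = A4


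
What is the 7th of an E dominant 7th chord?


Working:
Dominant 7th chord = root + major 3rd + perfect 5th + minor 7th
Seventh chords stack in thirds, so the letter names are E-G-B-D
Root: E
Major 3rd above E: G#
Perfect 5th above E: B
Minor 7th above E: D
The 7th = D


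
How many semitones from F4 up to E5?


Solution.
Absolute semitone position = octave×12 + chromatic position
F4: 4×12 + 5 = 53
E5: 5×12 + 4 = 64
Difference = 64 - 53 = 11
= 11 semitones


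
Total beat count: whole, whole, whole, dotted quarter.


Working:
Beat values:
  whole = 4 beats
  whole = 4 beats
  whole = 4 beats
  dotted quarter = 1.5 beats
Sum = 4 + 4 + 4 + 1.5
= 13.5 beats


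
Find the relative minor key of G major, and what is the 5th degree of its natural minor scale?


The relative minor shares the major's key signature and starts on its 6th degree
6th degree = a major 6th above the tonic; a major 6th above G is E
→ relative minor of G major is E minor
E natural minor scale: E F# G A B C D
= E minor; 5th degree = B


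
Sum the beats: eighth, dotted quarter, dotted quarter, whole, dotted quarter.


Beat values:
  eighth = 0.5 beats
  dotted quarter = 1.5 beats
  dotted quarter = 1.5 beats
  whole = 4 beats
  dotted quarter = 1.5 beats
Sum = 0.5 + 1.5 + 1.5 + 4 + 1.5
= 9 beats


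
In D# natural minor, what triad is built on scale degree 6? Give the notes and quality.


Step by step:
D# natural minor scale: D# E# F# G# A# B C#
Diatonic triad on degree 6 stacks scale notes 6, 1, 3: B D# F#
B→D# = 4 semitones; B→F# = 7 semitones → major triad
= B D# F# (major)


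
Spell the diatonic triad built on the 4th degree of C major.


Reasoning:
C major scale: C D E F G A B
Diatonic triad on degree 4 stacks scale notes 4, 6, 1: F A C
F→A = 4 semitones; F→C = 7 semitones → major triad
= F A C (major)


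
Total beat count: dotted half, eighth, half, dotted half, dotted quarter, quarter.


Beat values:
  dotted half = 3 beats
  eighth = 0.5 beats
  half = 2 beats
  dotted half = 3 beats
  dotted quarter = 1.5 beats
  quarter = 1 beat
Sum = 3 + 0.5 + 2 + 3 + 1.5 + 1
= 11 beats


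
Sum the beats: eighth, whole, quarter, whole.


Step by step:
Beat values:
  eighth = 0.5 beats
  whole = 4 beats
  quarter = 1 beat
  whole = 4 beats
Sum = 0.5 + 4 + 1 + 4
= 9.5 beats


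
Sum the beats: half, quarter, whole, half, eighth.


Beat values:
  half = 2 beats
  quarter = 1 beat
  whole = 4 beats
  half = 2 beats
  eighth = 0.5 beats
Sum = 2 + 1 + 4 + 2 + 0.5
= 9.5 beats


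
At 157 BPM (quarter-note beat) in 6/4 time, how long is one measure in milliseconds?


Step by step:
Quarter-note beat duration = 60000 / 157 ms
Beats per measure (6/4) = 6
One measure = 6 × 60000 / 157 = 360000 / 157 ms
= 2293.0 ms


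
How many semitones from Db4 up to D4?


Absolute semitone position = octave×12 + chromatic position
Db4: 4×12 + 1 = 49
D4: 4×12 + 2 = 50
Difference = 50 - 49 = 1
= 1 semitone


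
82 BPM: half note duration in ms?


Let's work it out.
One quarter-note beat = 60000 / BPM = 60000 / 82 ms
Half note = 2 × quarter note
Duration = 2 × 60000 / 82 = 120000 / 82
= 1463.4 ms


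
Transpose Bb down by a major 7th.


Working:
major 7th: 7 letter names, 11 semitones
Letter: B - 6 → C
Pitch: Bb - 11 semitones, spelled as a C → Cb
= Cb


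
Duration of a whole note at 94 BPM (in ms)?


One quarter-note beat = 60000 / BPM = 60000 / 94 ms
Whole note = 4 × quarter note
Duration = 4 × 60000 / 94 = 240000 / 94
= 2553.2 ms


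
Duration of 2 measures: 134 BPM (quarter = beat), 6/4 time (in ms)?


Reasoning:
Quarter-note beat duration = 60000 / 134 ms
Beats per measure (6/4) = 6
One measure = 6 × 60000 / 134 = 360000 / 134 ms
2 measures = 2 × 360000 / 134 = 720000 / 134
= 5373.1 ms


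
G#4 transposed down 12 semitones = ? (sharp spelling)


Solution.
G#4: chromatic position 8 in octave 4 → absolute = 4×12 + 8 = 56
Transpose down 12: 56 - 12 = 44
44 = 3×12 + 8 → G# in octave 3
Result = G#3


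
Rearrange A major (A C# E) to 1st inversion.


Root position: A C# E
1st inversion: move root up an octave
Bass note: C#
Notes (bottom to top) = C# E A


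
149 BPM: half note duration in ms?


Solution.
One quarter-note beat = 60000 / BPM = 60000 / 149 ms
Half note = 2 × quarter note
Duration = 2 × 60000 / 149 = 120000 / 149
= 805.4 ms


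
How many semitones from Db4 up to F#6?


Step by step:
Absolute semitone position = octave×12 + chromatic position
Db4: 4×12 + 1 = 49
F#6: 6×12 + 6 = 78
Difference = 78 - 49 = 29
= 29 semitones


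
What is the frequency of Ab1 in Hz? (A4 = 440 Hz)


Step by step:
f = 440 × 2^(n/12) where n = semitones from A4
Ab1: -37 semitones from A4
f = 440 × 2^(-37/12)
f = 51.91 Hz


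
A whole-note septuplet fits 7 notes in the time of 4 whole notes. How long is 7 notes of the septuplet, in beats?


Reasoning:
Septuplet: 7 notes occupy the space of 4 whole notes
Space = 4 × 4 = 16 beats
Each septuplet note = 16 / 7 = 16/7 beats
7 notes = 7 × 16/7 = 16
= 16 beats


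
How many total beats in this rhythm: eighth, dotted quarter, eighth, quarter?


Let's work it out.
Beat values:
  eighth = 0.5 beats
  dotted quarter = 1.5 beats
  eighth = 0.5 beats
  quarter = 1 beat
Sum = 0.5 + 1.5 + 0.5 + 1
= 3.5 beats


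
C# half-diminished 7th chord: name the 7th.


Half-diminished 7th chord = root + minor 3rd + diminished 5th + minor 7th
Seventh chords stack in thirds, so the letter names are C-E-G-B
Root: C#
Minor 3rd above C#: E
Diminished 5th above C#: G
Minor 7th above C#: B
The 7th = B


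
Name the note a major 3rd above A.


Solution.
A 3rd spans 3 letter names, so from A we land on C
A major 3rd = 4 semitones above A
Spell C at that pitch: C#
= C#
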